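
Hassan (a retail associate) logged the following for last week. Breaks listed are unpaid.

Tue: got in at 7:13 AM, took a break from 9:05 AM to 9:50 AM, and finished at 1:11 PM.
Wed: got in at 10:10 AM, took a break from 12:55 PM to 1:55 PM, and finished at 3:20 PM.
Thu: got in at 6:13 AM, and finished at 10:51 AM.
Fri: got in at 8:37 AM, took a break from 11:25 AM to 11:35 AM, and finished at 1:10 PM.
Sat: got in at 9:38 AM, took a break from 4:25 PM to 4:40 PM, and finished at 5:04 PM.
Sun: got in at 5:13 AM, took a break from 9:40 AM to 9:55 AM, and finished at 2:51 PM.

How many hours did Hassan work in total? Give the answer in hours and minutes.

34 h 58 min

Tue: 7:13 AM–1:11 PM = 5 h 58 min; less 45 min break → 5 h 13 min
Wed: 10:10 AM–3:20 PM = 5 h 10 min; less 60 min break → 4 h 10 min
Thu: 6:13 AM–10:51 AM = 4 h 38 min
Fri: 8:37 AM–1:10 PM = 4 h 33 min; less 10 min break → 4 h 23 min
Sat: 9:38 AM–5:04 PM = 7 h 26 min; less 15 min break → 7 h 11 min
Sun: 5:13 AM–2:51 PM = 9 h 38 min; less 15 min break → 9 h 23 min
Total: 5 h 13 min + 4 h 10 min + 4 h 38 min + 4 h 23 min + 7 h 11 min + 9 h 23 min = 34 h 58 min.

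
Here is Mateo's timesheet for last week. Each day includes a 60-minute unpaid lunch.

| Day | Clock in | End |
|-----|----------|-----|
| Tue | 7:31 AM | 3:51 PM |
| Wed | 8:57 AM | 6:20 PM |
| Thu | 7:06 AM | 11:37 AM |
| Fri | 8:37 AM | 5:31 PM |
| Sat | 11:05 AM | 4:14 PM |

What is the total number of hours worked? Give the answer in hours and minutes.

31 h 17 min

Tue: 7:31 AM–3:51 PM = 8 h 20 min; less 60 min break → 7 h 20 min
Wed: 8:57 AM–6:20 PM = 9 h 23 min; less 60 min break → 8 h 23 min
Thu: 7:06 AM–11:37 AM = 4 h 31 min; less 60 min break → 3 h 31 min
Fri: 8:37 AM–5:31 PM = 8 h 54 min; less 60 min break → 7 h 54 min
Sat: 11:05 AM–4:14 PM = 5 h 9 min; less 60 min break → 4 h 9 min
Total: 7 h 20 min + 8 h 23 min + 3 h 31 min + 7 h 54 min + 4 h 9 min = 31 h 17 min.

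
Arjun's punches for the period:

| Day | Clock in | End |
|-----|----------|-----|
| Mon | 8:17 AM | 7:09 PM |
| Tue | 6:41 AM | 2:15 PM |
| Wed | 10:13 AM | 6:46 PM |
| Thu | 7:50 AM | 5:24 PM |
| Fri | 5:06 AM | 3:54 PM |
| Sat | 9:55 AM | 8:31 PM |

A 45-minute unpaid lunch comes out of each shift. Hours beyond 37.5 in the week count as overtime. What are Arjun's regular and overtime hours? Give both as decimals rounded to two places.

Regular 37.50 hours, overtime 15.95 hours

Mon: 8:17 AM–7:09 PM = 10 h 52 min; less 45 min break → 10 h 7 min
Tue: 6:41 AM–2:15 PM = 7 h 34 min; less 45 min break → 6 h 49 min
Wed: 10:13 AM–6:46 PM = 8 h 33 min; less 45 min break → 7 h 48 min
Thu: 7:50 AM–5:24 PM = 9 h 34 min; less 45 min break → 8 h 49 min
Fri: 5:06 AM–3:54 PM = 10 h 48 min; less 45 min break → 10 h 3 min
Sat: 9:55 AM–8:31 PM = 10 h 36 min; less 45 min break → 9 h 51 min
Total worked: 53 h 27 min = 53.45 h.
Threshold 37.5 h → overtime 15 h 57 min, regular 37 h 30 min.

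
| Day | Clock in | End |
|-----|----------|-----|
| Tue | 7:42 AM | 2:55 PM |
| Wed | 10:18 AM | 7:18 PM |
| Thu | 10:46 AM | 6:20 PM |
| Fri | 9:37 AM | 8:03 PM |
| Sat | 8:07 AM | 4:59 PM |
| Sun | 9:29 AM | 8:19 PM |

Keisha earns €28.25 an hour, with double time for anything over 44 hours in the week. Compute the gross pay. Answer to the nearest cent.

Tue: 7:42 AM–2:55 PM = 7 h 13 min
Wed: 10:18 AM–7:18 PM = 9 h 0 min
Thu: 10:46 AM–6:20 PM = 7 h 34 min
Fri: 9:37 AM–8:03 PM = 10 h 26 min
Sat: 8:07 AM–4:59 PM = 8 h 52 min
Sun: 9:29 AM–8:19 PM = 10 h 50 min
Total worked: 53 h 55 min = 3235 min.
Regular 44 h 0 min = 2640 min at €28.25/h; overtime 9 h 55 min = 595 min at €56.50/h.
Pay = (2640 × €28.25 + 595 × €56.50) ÷ 60 = €1803.29.

€1803.29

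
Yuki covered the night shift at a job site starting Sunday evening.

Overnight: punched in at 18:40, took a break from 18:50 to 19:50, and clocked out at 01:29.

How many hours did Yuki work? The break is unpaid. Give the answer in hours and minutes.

Overnight: 18:40 → midnight = 5 h 20 min; midnight → 01:29 = 1 h 29 min; span 6 h 49 min; less 60 min break → 5 h 49 min

5 h 49 min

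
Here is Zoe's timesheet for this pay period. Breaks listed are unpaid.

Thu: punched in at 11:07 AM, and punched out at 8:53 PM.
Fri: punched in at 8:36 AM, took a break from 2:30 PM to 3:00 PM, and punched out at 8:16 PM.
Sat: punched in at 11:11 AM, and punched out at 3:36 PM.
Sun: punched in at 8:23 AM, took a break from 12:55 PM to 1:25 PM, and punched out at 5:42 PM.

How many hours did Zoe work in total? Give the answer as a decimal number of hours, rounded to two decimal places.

Thu: 11:07 AM–8:53 PM = 9 h 46 min
Fri: 8:36 AM–8:16 PM = 11 h 40 min; less 30 min break → 11 h 10 min
Sat: 11:11 AM–3:36 PM = 4 h 25 min
Sun: 8:23 AM–5:42 PM = 9 h 19 min; less 30 min break → 8 h 49 min
Total: 9 h 46 min + 11 h 10 min + 4 h 25 min + 8 h 49 min = 34 h 10 min.

34.17 hours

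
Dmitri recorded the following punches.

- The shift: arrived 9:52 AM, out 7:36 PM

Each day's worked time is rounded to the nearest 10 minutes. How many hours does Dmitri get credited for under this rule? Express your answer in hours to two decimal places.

The shift: 9:52 AM–7:36 PM = 9 h 44 min → rounds to 9 h 40 min

9.67 hours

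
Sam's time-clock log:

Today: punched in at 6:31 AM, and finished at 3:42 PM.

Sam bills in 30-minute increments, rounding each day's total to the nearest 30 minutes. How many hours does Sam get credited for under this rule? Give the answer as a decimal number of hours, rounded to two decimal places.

Today: 6:31 AM–3:42 PM = 9 h 11 min → rounds to 9 h 0 min

9.00 hours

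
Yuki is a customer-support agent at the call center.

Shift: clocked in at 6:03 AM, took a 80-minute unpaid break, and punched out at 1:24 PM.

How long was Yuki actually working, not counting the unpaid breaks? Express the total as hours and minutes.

6 h 1 min

Shift: 6:03 AM–1:24 PM = 7 h 21 min; less 80 min break → 6 h 1 min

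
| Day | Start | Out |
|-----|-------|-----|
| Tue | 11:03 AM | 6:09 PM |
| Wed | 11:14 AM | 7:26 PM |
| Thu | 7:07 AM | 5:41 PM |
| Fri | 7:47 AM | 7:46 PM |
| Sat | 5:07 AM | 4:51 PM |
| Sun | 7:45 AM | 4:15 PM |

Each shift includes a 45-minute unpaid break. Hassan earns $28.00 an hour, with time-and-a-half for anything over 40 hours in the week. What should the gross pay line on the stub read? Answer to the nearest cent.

Tue: 11:03 AM–6:09 PM = 7 h 6 min; less 45 min break → 6 h 21 min
Wed: 11:14 AM–7:26 PM = 8 h 12 min; less 45 min break → 7 h 27 min
Thu: 7:07 AM–5:41 PM = 10 h 34 min; less 45 min break → 9 h 49 min
Fri: 7:47 AM–7:46 PM = 11 h 59 min; less 45 min break → 11 h 14 min
Sat: 5:07 AM–4:51 PM = 11 h 44 min; less 45 min break → 10 h 59 min
Sun: 7:45 AM–4:15 PM = 8 h 30 min; less 45 min break → 7 h 45 min
Total worked: 53 h 35 min = 3215 min.
Regular 40 h 0 min = 2400 min at $28.00/h; overtime 13 h 35 min = 815 min at $42.00/h.
Pay = (2400 × $28.00 + 815 × $42.00) ÷ 60 = $1690.50.

$1690.50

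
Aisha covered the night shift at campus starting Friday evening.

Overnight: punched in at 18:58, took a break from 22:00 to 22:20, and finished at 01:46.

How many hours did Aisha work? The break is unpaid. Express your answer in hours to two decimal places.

6.47 hours

Overnight: 18:58 → midnight = 5 h 2 min; midnight → 01:46 = 1 h 46 min; span 6 h 48 min; less 20 min break → 6 h 28 min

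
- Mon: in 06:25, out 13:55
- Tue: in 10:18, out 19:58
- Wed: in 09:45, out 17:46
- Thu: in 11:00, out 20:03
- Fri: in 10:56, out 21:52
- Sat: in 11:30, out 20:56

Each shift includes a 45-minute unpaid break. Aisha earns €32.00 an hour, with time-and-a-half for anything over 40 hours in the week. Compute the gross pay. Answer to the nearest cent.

Mon: 06:25–13:55 = 7 h 30 min; less 45 min break → 6 h 45 min
Tue: 10:18–19:58 = 9 h 40 min; less 45 min break → 8 h 55 min
Wed: 09:45–17:46 = 8 h 1 min; less 45 min break → 7 h 16 min
Thu: 11:00–20:03 = 9 h 3 min; less 45 min break → 8 h 18 min
Fri: 10:56–21:52 = 10 h 56 min; less 45 min break → 10 h 11 min
Sat: 11:30–20:56 = 9 h 26 min; less 45 min break → 8 h 41 min
Total worked: 50 h 6 min = 3006 min.
Regular 40 h 0 min = 2400 min at €32.00/h; overtime 10 h 6 min = 606 min at €48.00/h.
Pay = (2400 × €32.00 + 606 × €48.00) ÷ 60 = €1764.80.

€1764.80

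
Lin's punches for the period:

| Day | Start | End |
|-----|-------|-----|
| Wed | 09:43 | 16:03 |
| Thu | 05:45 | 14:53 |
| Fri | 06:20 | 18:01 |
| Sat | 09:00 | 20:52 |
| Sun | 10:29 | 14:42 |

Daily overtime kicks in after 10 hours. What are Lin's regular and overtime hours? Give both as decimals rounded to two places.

Wed: 09:43–16:03 = 6 h 20 min
Thu: 05:45–14:53 = 9 h 8 min
Fri: 06:20–18:01 = 11 h 41 min
Sat: 09:00–20:52 = 11 h 52 min
Sun: 10:29–14:42 = 4 h 13 min
Wed reg 6 h 20 min / OT 0 h 0 min; Thu reg 9 h 8 min / OT 0 h 0 min; Fri reg 10 h 0 min / OT 1 h 41 min; Sat reg 10 h 0 min / OT 1 h 52 min; Sun reg 4 h 13 min / OT 0 h 0 min.
Totals: regular 39 h 41 min, overtime 3 h 33 min.

Regular 39.68 hours, overtime 3.55 hours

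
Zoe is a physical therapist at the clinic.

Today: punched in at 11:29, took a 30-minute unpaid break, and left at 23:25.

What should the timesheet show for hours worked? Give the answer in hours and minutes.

11 h 26 min

Today: 11:29–23:25 = 11 h 56 min; less 30 min break → 11 h 26 min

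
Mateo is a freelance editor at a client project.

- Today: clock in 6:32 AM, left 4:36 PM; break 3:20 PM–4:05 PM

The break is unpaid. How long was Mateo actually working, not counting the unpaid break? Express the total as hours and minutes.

Today: 6:32 AM–4:36 PM = 10 h 4 min; less 45 min break → 9 h 19 min

9 h 19 min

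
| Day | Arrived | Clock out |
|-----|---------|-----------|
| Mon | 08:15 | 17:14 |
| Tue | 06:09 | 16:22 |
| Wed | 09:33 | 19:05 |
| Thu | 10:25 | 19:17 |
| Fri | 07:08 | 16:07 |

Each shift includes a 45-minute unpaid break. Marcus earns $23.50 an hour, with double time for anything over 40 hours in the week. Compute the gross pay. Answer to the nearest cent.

Mon: 08:15–17:14 = 8 h 59 min; less 45 min break → 8 h 14 min
Tue: 06:09–16:22 = 10 h 13 min; less 45 min break → 9 h 28 min
Wed: 09:33–19:05 = 9 h 32 min; less 45 min break → 8 h 47 min
Thu: 10:25–19:17 = 8 h 52 min; less 45 min break → 8 h 7 min
Fri: 07:08–16:07 = 8 h 59 min; less 45 min break → 8 h 14 min
Total worked: 42 h 50 min = 2570 min.
Regular 40 h 0 min = 2400 min at $23.50/h; overtime 2 h 50 min = 170 min at $47.00/h.
Pay = (2400 × $23.50 + 170 × $47.00) ÷ 60 = $1073.17.

$1073.17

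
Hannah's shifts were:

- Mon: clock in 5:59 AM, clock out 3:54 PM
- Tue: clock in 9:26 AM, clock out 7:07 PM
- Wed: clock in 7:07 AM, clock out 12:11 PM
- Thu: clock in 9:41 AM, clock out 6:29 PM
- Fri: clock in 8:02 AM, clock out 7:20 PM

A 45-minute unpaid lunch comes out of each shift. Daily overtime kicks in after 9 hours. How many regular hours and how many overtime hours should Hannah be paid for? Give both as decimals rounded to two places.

Mon: 5:59 AM–3:54 PM = 9 h 55 min; less 45 min break → 9 h 10 min
Tue: 9:26 AM–7:07 PM = 9 h 41 min; less 45 min break → 8 h 56 min
Wed: 7:07 AM–12:11 PM = 5 h 4 min; less 45 min break → 4 h 19 min
Thu: 9:41 AM–6:29 PM = 8 h 48 min; less 45 min break → 8 h 3 min
Fri: 8:02 AM–7:20 PM = 11 h 18 min; less 45 min break → 10 h 33 min
Mon reg 9 h 0 min / OT 0 h 10 min; Tue reg 8 h 56 min / OT 0 h 0 min; Wed reg 4 h 19 min / OT 0 h 0 min; Thu reg 8 h 3 min / OT 0 h 0 min; Fri reg 9 h 0 min / OT 1 h 33 min.
Totals: regular 39 h 18 min, overtime 1 h 43 min.

Regular 39.30 hours, overtime 1.72 hours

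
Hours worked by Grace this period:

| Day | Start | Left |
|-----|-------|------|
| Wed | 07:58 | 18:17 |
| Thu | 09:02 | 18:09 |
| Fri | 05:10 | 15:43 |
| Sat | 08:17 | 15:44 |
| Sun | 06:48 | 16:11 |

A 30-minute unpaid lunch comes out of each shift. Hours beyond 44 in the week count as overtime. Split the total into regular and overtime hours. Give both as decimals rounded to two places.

Wed: 07:58–18:17 = 10 h 19 min; less 30 min break → 9 h 49 min
Thu: 09:02–18:09 = 9 h 7 min; less 30 min break → 8 h 37 min
Fri: 05:10–15:43 = 10 h 33 min; less 30 min break → 10 h 3 min
Sat: 08:17–15:44 = 7 h 27 min; less 30 min break → 6 h 57 min
Sun: 06:48–16:11 = 9 h 23 min; less 30 min break → 8 h 53 min
Total worked: 44 h 19 min = 44.32 h.
Threshold 44 h → overtime 0 h 19 min, regular 44 h 0 min.

Regular 44.00 hours, overtime 0.32 hours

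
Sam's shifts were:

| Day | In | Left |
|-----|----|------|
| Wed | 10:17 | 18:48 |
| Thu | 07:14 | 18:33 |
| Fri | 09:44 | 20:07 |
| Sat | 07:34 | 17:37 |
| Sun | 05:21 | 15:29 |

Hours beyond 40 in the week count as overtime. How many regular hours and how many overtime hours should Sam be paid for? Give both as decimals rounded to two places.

Wed: 10:17–18:48 = 8 h 31 min
Thu: 07:14–18:33 = 11 h 19 min
Fri: 09:44–20:07 = 10 h 23 min
Sat: 07:34–17:37 = 10 h 3 min
Sun: 05:21–15:29 = 10 h 8 min
Total worked: 50 h 24 min = 50.40 h.
Threshold 40 h → overtime 10 h 24 min, regular 40 h 0 min.

Regular 40.00 hours, overtime 10.40 hours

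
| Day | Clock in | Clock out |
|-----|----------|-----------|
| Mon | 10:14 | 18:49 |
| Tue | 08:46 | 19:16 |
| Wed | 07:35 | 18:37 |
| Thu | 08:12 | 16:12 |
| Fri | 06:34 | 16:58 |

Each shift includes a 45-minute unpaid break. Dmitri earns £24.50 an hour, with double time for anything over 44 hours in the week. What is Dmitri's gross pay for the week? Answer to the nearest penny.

Mon: 10:14–18:49 = 8 h 35 min; less 45 min break → 7 h 50 min
Tue: 08:46–19:16 = 10 h 30 min; less 45 min break → 9 h 45 min
Wed: 07:35–18:37 = 11 h 2 min; less 45 min break → 10 h 17 min
Thu: 08:12–16:12 = 8 h 0 min; less 45 min break → 7 h 15 min
Fri: 06:34–16:58 = 10 h 24 min; less 45 min break → 9 h 39 min
Total worked: 44 h 46 min = 2686 min.
Regular 44 h 0 min = 2640 min at £24.50/h; overtime 0 h 46 min = 46 min at £49.00/h.
Pay = (2640 × £24.50 + 46 × £49.00) ÷ 60 = £1115.57.

£1115.57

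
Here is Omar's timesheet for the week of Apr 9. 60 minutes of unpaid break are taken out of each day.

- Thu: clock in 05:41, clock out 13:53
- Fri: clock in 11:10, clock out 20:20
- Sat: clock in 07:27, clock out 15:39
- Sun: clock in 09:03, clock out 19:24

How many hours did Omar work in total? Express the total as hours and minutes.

Thu: 05:41–13:53 = 8 h 12 min; less 60 min break → 7 h 12 min
Fri: 11:10–20:20 = 9 h 10 min; less 60 min break → 8 h 10 min
Sat: 07:27–15:39 = 8 h 12 min; less 60 min break → 7 h 12 min
Sun: 09:03–19:24 = 10 h 21 min; less 60 min break → 9 h 21 min
Total: 7 h 12 min + 8 h 10 min + 7 h 12 min + 9 h 21 min = 31 h 55 min.

31 h 55 min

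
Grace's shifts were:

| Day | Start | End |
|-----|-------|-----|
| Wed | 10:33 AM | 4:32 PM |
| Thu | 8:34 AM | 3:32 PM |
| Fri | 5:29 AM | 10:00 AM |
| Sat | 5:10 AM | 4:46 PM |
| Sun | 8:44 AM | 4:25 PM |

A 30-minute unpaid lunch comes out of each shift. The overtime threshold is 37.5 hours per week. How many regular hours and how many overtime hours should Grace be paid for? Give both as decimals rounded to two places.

Regular 34.25 hours, overtime 0.00 hours

Wed: 10:33 AM–4:32 PM = 5 h 59 min; less 30 min break → 5 h 29 min
Thu: 8:34 AM–3:32 PM = 6 h 58 min; less 30 min break → 6 h 28 min
Fri: 5:29 AM–10:00 AM = 4 h 31 min; less 30 min break → 4 h 1 min
Sat: 5:10 AM–4:46 PM = 11 h 36 min; less 30 min break → 11 h 6 min
Sun: 8:44 AM–4:25 PM = 7 h 41 min; less 30 min break → 7 h 11 min
Total worked: 34 h 15 min = 34.25 h.
Threshold 37.5 h → overtime 0 h 0 min, regular 34 h 15 min.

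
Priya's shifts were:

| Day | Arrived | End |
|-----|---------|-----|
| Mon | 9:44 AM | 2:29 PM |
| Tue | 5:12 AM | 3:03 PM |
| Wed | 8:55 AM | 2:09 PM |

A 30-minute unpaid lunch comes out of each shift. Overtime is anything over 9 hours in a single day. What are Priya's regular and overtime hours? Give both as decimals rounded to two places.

Regular 17.98 hours, overtime 0.35 hours

Mon: 9:44 AM–2:29 PM = 4 h 45 min; less 30 min break → 4 h 15 min
Tue: 5:12 AM–3:03 PM = 9 h 51 min; less 30 min break → 9 h 21 min
Wed: 8:55 AM–2:09 PM = 5 h 14 min; less 30 min break → 4 h 44 min
Mon reg 4 h 15 min / OT 0 h 0 min; Tue reg 9 h 0 min / OT 0 h 21 min; Wed reg 4 h 44 min / OT 0 h 0 min.
Totals: regular 17 h 59 min, overtime 0 h 21 min.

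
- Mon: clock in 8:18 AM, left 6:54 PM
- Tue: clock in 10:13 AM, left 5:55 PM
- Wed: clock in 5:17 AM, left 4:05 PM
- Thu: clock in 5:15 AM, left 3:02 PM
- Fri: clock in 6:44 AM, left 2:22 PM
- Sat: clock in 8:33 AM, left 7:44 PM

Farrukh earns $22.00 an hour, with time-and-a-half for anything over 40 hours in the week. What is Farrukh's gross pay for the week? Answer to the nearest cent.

$1464.10

Mon: 8:18 AM–6:54 PM = 10 h 36 min
Tue: 10:13 AM–5:55 PM = 7 h 42 min
Wed: 5:17 AM–4:05 PM = 10 h 48 min
Thu: 5:15 AM–3:02 PM = 9 h 47 min
Fri: 6:44 AM–2:22 PM = 7 h 38 min
Sat: 8:33 AM–7:44 PM = 11 h 11 min
Total worked: 57 h 42 min = 3462 min.
Regular 40 h 0 min = 2400 min at $22.00/h; overtime 17 h 42 min = 1062 min at $33.00/h.
Pay = (2400 × $22.00 + 1062 × $33.00) ÷ 60 = $1464.10.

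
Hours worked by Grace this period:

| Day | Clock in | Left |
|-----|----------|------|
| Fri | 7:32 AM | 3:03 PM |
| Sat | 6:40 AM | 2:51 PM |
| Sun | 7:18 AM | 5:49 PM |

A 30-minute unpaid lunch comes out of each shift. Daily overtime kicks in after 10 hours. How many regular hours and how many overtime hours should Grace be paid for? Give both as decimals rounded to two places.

Fri: 7:32 AM–3:03 PM = 7 h 31 min; less 30 min break → 7 h 1 min
Sat: 6:40 AM–2:51 PM = 8 h 11 min; less 30 min break → 7 h 41 min
Sun: 7:18 AM–5:49 PM = 10 h 31 min; less 30 min break → 10 h 1 min
Fri reg 7 h 1 min / OT 0 h 0 min; Sat reg 7 h 41 min / OT 0 h 0 min; Sun reg 10 h 0 min / OT 0 h 1 min.
Totals: regular 24 h 42 min, overtime 0 h 1 min.

Regular 24.70 hours, overtime 0.02 hours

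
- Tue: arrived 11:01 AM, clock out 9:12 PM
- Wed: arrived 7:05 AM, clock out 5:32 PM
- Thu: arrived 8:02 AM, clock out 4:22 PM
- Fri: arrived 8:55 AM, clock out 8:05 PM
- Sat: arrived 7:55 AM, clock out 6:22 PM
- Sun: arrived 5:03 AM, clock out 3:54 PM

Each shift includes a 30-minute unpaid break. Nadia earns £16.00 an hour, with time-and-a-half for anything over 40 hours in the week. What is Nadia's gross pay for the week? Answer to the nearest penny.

Tue: 11:01 AM–9:12 PM = 10 h 11 min; less 30 min break → 9 h 41 min
Wed: 7:05 AM–5:32 PM = 10 h 27 min; less 30 min break → 9 h 57 min
Thu: 8:02 AM–4:22 PM = 8 h 20 min; less 30 min break → 7 h 50 min
Fri: 8:55 AM–8:05 PM = 11 h 10 min; less 30 min break → 10 h 40 min
Sat: 7:55 AM–6:22 PM = 10 h 27 min; less 30 min break → 9 h 57 min
Sun: 5:03 AM–3:54 PM = 10 h 51 min; less 30 min break → 10 h 21 min
Total worked: 58 h 26 min = 3506 min.
Regular 40 h 0 min = 2400 min at £16.00/h; overtime 18 h 26 min = 1106 min at £24.00/h.
Pay = (2400 × £16.00 + 1106 × £24.00) ÷ 60 = £1082.40.

£1082.40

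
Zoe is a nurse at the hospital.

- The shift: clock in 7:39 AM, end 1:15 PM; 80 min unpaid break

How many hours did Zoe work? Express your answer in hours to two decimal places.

4.27 hours

The shift: 7:39 AM–1:15 PM = 5 h 36 min; less 80 min break → 4 h 16 min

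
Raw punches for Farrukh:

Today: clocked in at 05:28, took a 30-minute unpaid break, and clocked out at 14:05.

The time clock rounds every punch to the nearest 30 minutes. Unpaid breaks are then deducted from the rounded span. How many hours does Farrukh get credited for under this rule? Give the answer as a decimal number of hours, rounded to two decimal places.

8.00 hours

Today: in 05:28→05:30, out 14:05→14:00; 8 h 30 min − 30 min = 8 h 0 min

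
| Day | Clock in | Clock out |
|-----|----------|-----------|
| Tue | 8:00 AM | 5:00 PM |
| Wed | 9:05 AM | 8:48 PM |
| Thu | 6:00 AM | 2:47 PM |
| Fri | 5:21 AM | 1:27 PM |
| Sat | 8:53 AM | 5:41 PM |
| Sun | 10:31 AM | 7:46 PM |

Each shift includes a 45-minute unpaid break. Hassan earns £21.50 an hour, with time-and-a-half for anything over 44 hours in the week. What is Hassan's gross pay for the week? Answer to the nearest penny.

£1176.59

Tue: 8:00 AM–5:00 PM = 9 h 0 min; less 45 min break → 8 h 15 min
Wed: 9:05 AM–8:48 PM = 11 h 43 min; less 45 min break → 10 h 58 min
Thu: 6:00 AM–2:47 PM = 8 h 47 min; less 45 min break → 8 h 2 min
Fri: 5:21 AM–1:27 PM = 8 h 6 min; less 45 min break → 7 h 21 min
Sat: 8:53 AM–5:41 PM = 8 h 48 min; less 45 min break → 8 h 3 min
Sun: 10:31 AM–7:46 PM = 9 h 15 min; less 45 min break → 8 h 30 min
Total worked: 51 h 9 min = 3069 min.
Regular 44 h 0 min = 2640 min at £21.50/h; overtime 7 h 9 min = 429 min at £32.25/h.
Pay = (2640 × £21.50 + 429 × £32.25) ÷ 60 = £1176.59.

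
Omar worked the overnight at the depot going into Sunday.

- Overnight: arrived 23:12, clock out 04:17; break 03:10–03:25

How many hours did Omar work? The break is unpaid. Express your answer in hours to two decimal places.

Overnight: 23:12 → midnight = 0 h 48 min; midnight → 04:17 = 4 h 17 min; span 5 h 5 min; less 15 min break → 4 h 50 min

4.83 hours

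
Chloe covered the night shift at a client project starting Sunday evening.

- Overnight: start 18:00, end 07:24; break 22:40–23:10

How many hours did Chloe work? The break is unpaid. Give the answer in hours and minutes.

12 h 54 min

Overnight: 18:00 → midnight = 6 h 0 min; midnight → 07:24 = 7 h 24 min; span 13 h 24 min; less 30 min break → 12 h 54 min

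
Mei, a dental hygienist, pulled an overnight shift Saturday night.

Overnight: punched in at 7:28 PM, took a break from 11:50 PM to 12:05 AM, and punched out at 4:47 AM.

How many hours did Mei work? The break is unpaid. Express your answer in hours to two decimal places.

Overnight: 7:28 PM → midnight = 4 h 32 min; midnight → 4:47 AM = 4 h 47 min; span 9 h 19 min; less 15 min break → 9 h 4 min

9.07 hours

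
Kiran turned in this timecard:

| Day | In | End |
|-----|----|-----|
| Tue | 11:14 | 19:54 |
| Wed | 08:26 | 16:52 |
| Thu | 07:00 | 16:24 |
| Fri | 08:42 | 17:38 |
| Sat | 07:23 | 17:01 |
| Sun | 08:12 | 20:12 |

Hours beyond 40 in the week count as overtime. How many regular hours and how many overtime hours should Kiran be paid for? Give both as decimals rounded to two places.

Tue: 11:14–19:54 = 8 h 40 min
Wed: 08:26–16:52 = 8 h 26 min
Thu: 07:00–16:24 = 9 h 24 min
Fri: 08:42–17:38 = 8 h 56 min
Sat: 07:23–17:01 = 9 h 38 min
Sun: 08:12–20:12 = 12 h 0 min
Total worked: 57 h 4 min = 57.07 h.
Threshold 40 h → overtime 17 h 4 min, regular 40 h 0 min.

Regular 40.00 hours, overtime 17.07 hours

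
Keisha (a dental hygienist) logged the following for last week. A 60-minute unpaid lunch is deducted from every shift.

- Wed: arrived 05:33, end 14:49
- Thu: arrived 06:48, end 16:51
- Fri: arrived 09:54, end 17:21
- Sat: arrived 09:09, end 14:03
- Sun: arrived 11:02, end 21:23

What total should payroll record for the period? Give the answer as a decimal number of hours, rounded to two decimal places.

37.02 hours

Wed: 05:33–14:49 = 9 h 16 min; less 60 min break → 8 h 16 min
Thu: 06:48–16:51 = 10 h 3 min; less 60 min break → 9 h 3 min
Fri: 09:54–17:21 = 7 h 27 min; less 60 min break → 6 h 27 min
Sat: 09:09–14:03 = 4 h 54 min; less 60 min break → 3 h 54 min
Sun: 11:02–21:23 = 10 h 21 min; less 60 min break → 9 h 21 min
Total: 8 h 16 min + 9 h 3 min + 6 h 27 min + 3 h 54 min + 9 h 21 min = 37 h 1 min.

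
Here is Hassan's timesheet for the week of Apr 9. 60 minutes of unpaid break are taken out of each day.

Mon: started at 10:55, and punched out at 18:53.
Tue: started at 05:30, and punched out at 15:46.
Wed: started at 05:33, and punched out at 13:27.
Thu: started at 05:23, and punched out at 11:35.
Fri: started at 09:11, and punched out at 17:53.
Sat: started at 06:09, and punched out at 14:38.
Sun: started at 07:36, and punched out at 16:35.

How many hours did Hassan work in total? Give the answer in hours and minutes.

Mon: 10:55–18:53 = 7 h 58 min; less 60 min break → 6 h 58 min
Tue: 05:30–15:46 = 10 h 16 min; less 60 min break → 9 h 16 min
Wed: 05:33–13:27 = 7 h 54 min; less 60 min break → 6 h 54 min
Thu: 05:23–11:35 = 6 h 12 min; less 60 min break → 5 h 12 min
Fri: 09:11–17:53 = 8 h 42 min; less 60 min break → 7 h 42 min
Sat: 06:09–14:38 = 8 h 29 min; less 60 min break → 7 h 29 min
Sun: 07:36–16:35 = 8 h 59 min; less 60 min break → 7 h 59 min
Total: 6 h 58 min + 9 h 16 min + 6 h 54 min + 5 h 12 min + 7 h 42 min + 7 h 29 min + 7 h 59 min = 51 h 30 min.

51 h 30 min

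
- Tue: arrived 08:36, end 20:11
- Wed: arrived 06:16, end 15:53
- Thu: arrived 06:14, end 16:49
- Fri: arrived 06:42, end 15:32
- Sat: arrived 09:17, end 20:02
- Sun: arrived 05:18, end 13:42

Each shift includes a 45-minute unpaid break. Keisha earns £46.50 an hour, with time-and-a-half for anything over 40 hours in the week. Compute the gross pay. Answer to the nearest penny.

£2924.85

Tue: 08:36–20:11 = 11 h 35 min; less 45 min break → 10 h 50 min
Wed: 06:16–15:53 = 9 h 37 min; less 45 min break → 8 h 52 min
Thu: 06:14–16:49 = 10 h 35 min; less 45 min break → 9 h 50 min
Fri: 06:42–15:32 = 8 h 50 min; less 45 min break → 8 h 5 min
Sat: 09:17–20:02 = 10 h 45 min; less 45 min break → 10 h 0 min
Sun: 05:18–13:42 = 8 h 24 min; less 45 min break → 7 h 39 min
Total worked: 55 h 16 min = 3316 min.
Regular 40 h 0 min = 2400 min at £46.50/h; overtime 15 h 16 min = 916 min at £69.75/h.
Pay = (2400 × £46.50 + 916 × £69.75) ÷ 60 = £2924.85.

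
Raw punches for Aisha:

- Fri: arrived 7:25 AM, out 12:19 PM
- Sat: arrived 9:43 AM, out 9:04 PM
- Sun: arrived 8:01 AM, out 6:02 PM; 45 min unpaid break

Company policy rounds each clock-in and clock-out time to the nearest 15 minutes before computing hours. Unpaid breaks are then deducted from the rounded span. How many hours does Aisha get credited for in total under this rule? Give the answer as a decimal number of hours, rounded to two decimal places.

25.25 hours

Fri: in 7:25 AM→7:30 AM, out 12:19 PM→12:15 PM; 4 h 45 min
Sat: in 9:43 AM→9:45 AM, out 9:04 PM→9:00 PM; 11 h 15 min
Sun: in 8:01 AM→8:00 AM, out 6:02 PM→6:00 PM; 10 h 0 min − 45 min = 9 h 15 min
Total credited: 25 h 15 min.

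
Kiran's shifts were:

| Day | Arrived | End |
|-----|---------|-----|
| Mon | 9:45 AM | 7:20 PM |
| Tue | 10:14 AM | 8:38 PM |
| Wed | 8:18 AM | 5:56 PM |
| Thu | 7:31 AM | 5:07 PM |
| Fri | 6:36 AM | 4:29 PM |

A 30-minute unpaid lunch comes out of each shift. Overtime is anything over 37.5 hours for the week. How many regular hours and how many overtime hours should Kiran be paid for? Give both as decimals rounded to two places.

Regular 37.50 hours, overtime 9.10 hours

Mon: 9:45 AM–7:20 PM = 9 h 35 min; less 30 min break → 9 h 5 min
Tue: 10:14 AM–8:38 PM = 10 h 24 min; less 30 min break → 9 h 54 min
Wed: 8:18 AM–5:56 PM = 9 h 38 min; less 30 min break → 9 h 8 min
Thu: 7:31 AM–5:07 PM = 9 h 36 min; less 30 min break → 9 h 6 min
Fri: 6:36 AM–4:29 PM = 9 h 53 min; less 30 min break → 9 h 23 min
Total worked: 46 h 36 min = 46.60 h.
Threshold 37.5 h → overtime 9 h 6 min, regular 37 h 30 min.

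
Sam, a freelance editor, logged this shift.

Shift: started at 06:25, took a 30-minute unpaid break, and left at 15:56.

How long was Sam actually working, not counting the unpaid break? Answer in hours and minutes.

Shift: 06:25–15:56 = 9 h 31 min; less 30 min break → 9 h 1 min

9 h 1 min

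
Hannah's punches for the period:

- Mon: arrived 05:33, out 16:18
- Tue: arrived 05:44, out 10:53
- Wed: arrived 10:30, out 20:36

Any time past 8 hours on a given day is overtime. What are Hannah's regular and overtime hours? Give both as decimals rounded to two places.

Regular 21.15 hours, overtime 4.85 hours

Mon: 05:33–16:18 = 10 h 45 min
Tue: 05:44–10:53 = 5 h 9 min
Wed: 10:30–20:36 = 10 h 6 min
Mon reg 8 h 0 min / OT 2 h 45 min; Tue reg 5 h 9 min / OT 0 h 0 min; Wed reg 8 h 0 min / OT 2 h 6 min.
Totals: regular 21 h 9 min, overtime 4 h 51 min.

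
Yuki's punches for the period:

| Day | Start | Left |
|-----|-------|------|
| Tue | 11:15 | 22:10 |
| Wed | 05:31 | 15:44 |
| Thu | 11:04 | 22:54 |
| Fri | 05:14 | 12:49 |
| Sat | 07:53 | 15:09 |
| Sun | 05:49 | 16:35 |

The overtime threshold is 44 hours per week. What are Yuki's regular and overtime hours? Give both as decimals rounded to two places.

Regular 44.00 hours, overtime 14.58 hours

Tue: 11:15–22:10 = 10 h 55 min
Wed: 05:31–15:44 = 10 h 13 min
Thu: 11:04–22:54 = 11 h 50 min
Fri: 05:14–12:49 = 7 h 35 min
Sat: 07:53–15:09 = 7 h 16 min
Sun: 05:49–16:35 = 10 h 46 min
Total worked: 58 h 35 min = 58.58 h.
Threshold 44 h → overtime 14 h 35 min, regular 44 h 0 min.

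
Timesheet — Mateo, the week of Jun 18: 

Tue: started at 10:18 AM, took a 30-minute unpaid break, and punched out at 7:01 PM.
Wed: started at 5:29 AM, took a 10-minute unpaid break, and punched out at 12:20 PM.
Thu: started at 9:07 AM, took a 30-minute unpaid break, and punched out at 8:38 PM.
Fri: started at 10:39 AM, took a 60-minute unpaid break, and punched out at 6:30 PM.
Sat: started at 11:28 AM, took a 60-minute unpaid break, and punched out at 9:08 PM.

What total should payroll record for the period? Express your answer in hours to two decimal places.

41.43 hours

Tue: 10:18 AM–7:01 PM = 8 h 43 min; less 30 min break → 8 h 13 min
Wed: 5:29 AM–12:20 PM = 6 h 51 min; less 10 min break → 6 h 41 min
Thu: 9:07 AM–8:38 PM = 11 h 31 min; less 30 min break → 11 h 1 min
Fri: 10:39 AM–6:30 PM = 7 h 51 min; less 60 min break → 6 h 51 min
Sat: 11:28 AM–9:08 PM = 9 h 40 min; less 60 min break → 8 h 40 min
Total: 8 h 13 min + 6 h 41 min + 11 h 1 min + 6 h 51 min + 8 h 40 min = 41 h 26 min.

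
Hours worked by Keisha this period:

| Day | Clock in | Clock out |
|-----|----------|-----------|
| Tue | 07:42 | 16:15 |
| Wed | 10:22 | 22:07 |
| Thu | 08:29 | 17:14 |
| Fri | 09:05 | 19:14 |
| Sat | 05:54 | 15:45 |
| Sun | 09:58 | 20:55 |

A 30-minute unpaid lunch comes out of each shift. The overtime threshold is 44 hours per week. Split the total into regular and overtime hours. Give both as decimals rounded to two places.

Tue: 07:42–16:15 = 8 h 33 min; less 30 min break → 8 h 3 min
Wed: 10:22–22:07 = 11 h 45 min; less 30 min break → 11 h 15 min
Thu: 08:29–17:14 = 8 h 45 min; less 30 min break → 8 h 15 min
Fri: 09:05–19:14 = 10 h 9 min; less 30 min break → 9 h 39 min
Sat: 05:54–15:45 = 9 h 51 min; less 30 min break → 9 h 21 min
Sun: 09:58–20:55 = 10 h 57 min; less 30 min break → 10 h 27 min
Total worked: 57 h 0 min = 57.00 h.
Threshold 44 h → overtime 13 h 0 min, regular 44 h 0 min.

Regular 44.00 hours, overtime 13.00 hours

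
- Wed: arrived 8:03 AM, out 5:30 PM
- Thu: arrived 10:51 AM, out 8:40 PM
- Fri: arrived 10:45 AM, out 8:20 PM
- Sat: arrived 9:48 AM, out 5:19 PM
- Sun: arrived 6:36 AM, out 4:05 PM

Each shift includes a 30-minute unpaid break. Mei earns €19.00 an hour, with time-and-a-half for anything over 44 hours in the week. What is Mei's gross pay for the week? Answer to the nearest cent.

Wed: 8:03 AM–5:30 PM = 9 h 27 min; less 30 min break → 8 h 57 min
Thu: 10:51 AM–8:40 PM = 9 h 49 min; less 30 min break → 9 h 19 min
Fri: 10:45 AM–8:20 PM = 9 h 35 min; less 30 min break → 9 h 5 min
Sat: 9:48 AM–5:19 PM = 7 h 31 min; less 30 min break → 7 h 1 min
Sun: 6:36 AM–4:05 PM = 9 h 29 min; less 30 min break → 8 h 59 min
Total worked: 43 h 21 min = 2601 min.
Regular 43 h 21 min = 2601 min at €19.00/h; overtime 0 h 0 min = 0 min at €28.50/h.
Pay = (2601 × €19.00 + 0 × €28.50) ÷ 60 = €823.65.

€823.65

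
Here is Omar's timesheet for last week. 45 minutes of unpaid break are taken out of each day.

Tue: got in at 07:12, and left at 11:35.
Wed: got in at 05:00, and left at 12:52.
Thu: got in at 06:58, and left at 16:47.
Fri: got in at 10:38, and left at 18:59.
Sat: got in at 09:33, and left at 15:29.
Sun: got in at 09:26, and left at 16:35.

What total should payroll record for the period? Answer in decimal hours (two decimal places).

39.00 hours

Tue: 07:12–11:35 = 4 h 23 min; less 45 min break → 3 h 38 min
Wed: 05:00–12:52 = 7 h 52 min; less 45 min break → 7 h 7 min
Thu: 06:58–16:47 = 9 h 49 min; less 45 min break → 9 h 4 min
Fri: 10:38–18:59 = 8 h 21 min; less 45 min break → 7 h 36 min
Sat: 09:33–15:29 = 5 h 56 min; less 45 min break → 5 h 11 min
Sun: 09:26–16:35 = 7 h 9 min; less 45 min break → 6 h 24 min
Total: 3 h 38 min + 7 h 7 min + 9 h 4 min + 7 h 36 min + 5 h 11 min + 6 h 24 min = 39 h 0 min.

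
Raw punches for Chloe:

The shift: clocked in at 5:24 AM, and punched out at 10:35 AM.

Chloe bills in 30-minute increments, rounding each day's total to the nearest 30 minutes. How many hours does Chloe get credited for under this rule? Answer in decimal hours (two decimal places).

5.00 hours

The shift: 5:24 AM–10:35 AM = 5 h 11 min → rounds to 5 h 0 min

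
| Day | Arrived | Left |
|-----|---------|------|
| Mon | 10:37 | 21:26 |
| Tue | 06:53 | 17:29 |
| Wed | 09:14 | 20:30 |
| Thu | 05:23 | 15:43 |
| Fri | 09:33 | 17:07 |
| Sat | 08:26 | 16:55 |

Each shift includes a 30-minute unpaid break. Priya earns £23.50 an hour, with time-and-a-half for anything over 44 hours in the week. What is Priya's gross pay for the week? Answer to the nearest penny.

£1459.35

Mon: 10:37–21:26 = 10 h 49 min; less 30 min break → 10 h 19 min
Tue: 06:53–17:29 = 10 h 36 min; less 30 min break → 10 h 6 min
Wed: 09:14–20:30 = 11 h 16 min; less 30 min break → 10 h 46 min
Thu: 05:23–15:43 = 10 h 20 min; less 30 min break → 9 h 50 min
Fri: 09:33–17:07 = 7 h 34 min; less 30 min break → 7 h 4 min
Sat: 08:26–16:55 = 8 h 29 min; less 30 min break → 7 h 59 min
Total worked: 56 h 4 min = 3364 min.
Regular 44 h 0 min = 2640 min at £23.50/h; overtime 12 h 4 min = 724 min at £35.25/h.
Pay = (2640 × £23.50 + 724 × £35.25) ÷ 60 = £1459.35.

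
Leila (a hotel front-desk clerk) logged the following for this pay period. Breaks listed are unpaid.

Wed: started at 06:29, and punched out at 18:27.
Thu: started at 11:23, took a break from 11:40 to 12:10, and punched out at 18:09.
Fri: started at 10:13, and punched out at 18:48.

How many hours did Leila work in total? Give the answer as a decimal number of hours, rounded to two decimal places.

Wed: 06:29–18:27 = 11 h 58 min
Thu: 11:23–18:09 = 6 h 46 min; less 30 min break → 6 h 16 min
Fri: 10:13–18:48 = 8 h 35 min
Total: 11 h 58 min + 6 h 16 min + 8 h 35 min = 26 h 49 min.

26.82 hours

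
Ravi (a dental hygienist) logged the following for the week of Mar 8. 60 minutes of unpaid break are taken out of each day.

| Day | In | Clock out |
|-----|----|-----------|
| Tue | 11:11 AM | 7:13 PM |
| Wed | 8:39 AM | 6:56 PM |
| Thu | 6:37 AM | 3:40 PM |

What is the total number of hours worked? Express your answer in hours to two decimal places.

24.37 hours

Tue: 11:11 AM–7:13 PM = 8 h 2 min; less 60 min break → 7 h 2 min
Wed: 8:39 AM–6:56 PM = 10 h 17 min; less 60 min break → 9 h 17 min
Thu: 6:37 AM–3:40 PM = 9 h 3 min; less 60 min break → 8 h 3 min
Total: 7 h 2 min + 9 h 17 min + 8 h 3 min = 24 h 22 min.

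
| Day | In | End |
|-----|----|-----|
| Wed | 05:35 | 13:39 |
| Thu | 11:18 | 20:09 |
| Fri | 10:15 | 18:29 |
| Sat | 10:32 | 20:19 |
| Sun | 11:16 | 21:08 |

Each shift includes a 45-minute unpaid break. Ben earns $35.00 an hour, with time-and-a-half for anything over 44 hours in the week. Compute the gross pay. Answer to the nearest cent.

$1436.75

Wed: 05:35–13:39 = 8 h 4 min; less 45 min break → 7 h 19 min
Thu: 11:18–20:09 = 8 h 51 min; less 45 min break → 8 h 6 min
Fri: 10:15–18:29 = 8 h 14 min; less 45 min break → 7 h 29 min
Sat: 10:32–20:19 = 9 h 47 min; less 45 min break → 9 h 2 min
Sun: 11:16–21:08 = 9 h 52 min; less 45 min break → 9 h 7 min
Total worked: 41 h 3 min = 2463 min.
Regular 41 h 3 min = 2463 min at $35.00/h; overtime 0 h 0 min = 0 min at $52.50/h.
Pay = (2463 × $35.00 + 0 × $52.50) ÷ 60 = $1436.75.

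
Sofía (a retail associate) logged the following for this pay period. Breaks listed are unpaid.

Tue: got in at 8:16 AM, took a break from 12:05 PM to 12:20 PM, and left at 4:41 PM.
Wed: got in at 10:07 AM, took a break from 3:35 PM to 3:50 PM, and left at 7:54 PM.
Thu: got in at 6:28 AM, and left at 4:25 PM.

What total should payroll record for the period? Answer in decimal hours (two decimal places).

Tue: 8:16 AM–4:41 PM = 8 h 25 min; less 15 min break → 8 h 10 min
Wed: 10:07 AM–7:54 PM = 9 h 47 min; less 15 min break → 9 h 32 min
Thu: 6:28 AM–4:25 PM = 9 h 57 min
Total: 8 h 10 min + 9 h 32 min + 9 h 57 min = 27 h 39 min.

27.65 hours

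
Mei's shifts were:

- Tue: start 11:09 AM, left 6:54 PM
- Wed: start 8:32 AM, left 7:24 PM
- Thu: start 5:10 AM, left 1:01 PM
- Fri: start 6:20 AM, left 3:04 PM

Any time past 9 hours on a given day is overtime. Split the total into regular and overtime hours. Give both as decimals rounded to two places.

Tue: 11:09 AM–6:54 PM = 7 h 45 min
Wed: 8:32 AM–7:24 PM = 10 h 52 min
Thu: 5:10 AM–1:01 PM = 7 h 51 min
Fri: 6:20 AM–3:04 PM = 8 h 44 min
Tue reg 7 h 45 min / OT 0 h 0 min; Wed reg 9 h 0 min / OT 1 h 52 min; Thu reg 7 h 51 min / OT 0 h 0 min; Fri reg 8 h 44 min / OT 0 h 0 min.
Totals: regular 33 h 20 min, overtime 1 h 52 min.

Regular 33.33 hours, overtime 1.87 hours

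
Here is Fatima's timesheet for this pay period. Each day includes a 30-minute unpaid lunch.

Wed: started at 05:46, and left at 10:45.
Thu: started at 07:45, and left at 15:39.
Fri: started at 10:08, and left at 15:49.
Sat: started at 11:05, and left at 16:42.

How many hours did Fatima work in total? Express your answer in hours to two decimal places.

Wed: 05:46–10:45 = 4 h 59 min; less 30 min break → 4 h 29 min
Thu: 07:45–15:39 = 7 h 54 min; less 30 min break → 7 h 24 min
Fri: 10:08–15:49 = 5 h 41 min; less 30 min break → 5 h 11 min
Sat: 11:05–16:42 = 5 h 37 min; less 30 min break → 5 h 7 min
Total: 4 h 29 min + 7 h 24 min + 5 h 11 min + 5 h 7 min = 22 h 11 min.

22.18 hours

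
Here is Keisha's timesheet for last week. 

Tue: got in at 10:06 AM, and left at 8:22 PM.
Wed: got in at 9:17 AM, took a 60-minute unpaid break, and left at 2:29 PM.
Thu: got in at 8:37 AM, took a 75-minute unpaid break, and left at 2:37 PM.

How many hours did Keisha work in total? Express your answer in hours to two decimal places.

Tue: 10:06 AM–8:22 PM = 10 h 16 min
Wed: 9:17 AM–2:29 PM = 5 h 12 min; less 60 min break → 4 h 12 min
Thu: 8:37 AM–2:37 PM = 6 h 0 min; less 75 min break → 4 h 45 min
Total: 10 h 16 min + 4 h 12 min + 4 h 45 min = 19 h 13 min.

19.22 hours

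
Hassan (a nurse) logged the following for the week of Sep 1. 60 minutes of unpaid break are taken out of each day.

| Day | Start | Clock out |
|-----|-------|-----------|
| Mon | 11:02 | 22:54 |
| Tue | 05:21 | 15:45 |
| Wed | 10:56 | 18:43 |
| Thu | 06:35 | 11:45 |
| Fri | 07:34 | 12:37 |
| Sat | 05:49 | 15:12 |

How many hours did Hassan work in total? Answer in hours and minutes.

43 h 39 min

Mon: 11:02–22:54 = 11 h 52 min; less 60 min break → 10 h 52 min
Tue: 05:21–15:45 = 10 h 24 min; less 60 min break → 9 h 24 min
Wed: 10:56–18:43 = 7 h 47 min; less 60 min break → 6 h 47 min
Thu: 06:35–11:45 = 5 h 10 min; less 60 min break → 4 h 10 min
Fri: 07:34–12:37 = 5 h 3 min; less 60 min break → 4 h 3 min
Sat: 05:49–15:12 = 9 h 23 min; less 60 min break → 8 h 23 min
Total: 10 h 52 min + 9 h 24 min + 6 h 47 min + 4 h 10 min + 4 h 3 min + 8 h 23 min = 43 h 39 min.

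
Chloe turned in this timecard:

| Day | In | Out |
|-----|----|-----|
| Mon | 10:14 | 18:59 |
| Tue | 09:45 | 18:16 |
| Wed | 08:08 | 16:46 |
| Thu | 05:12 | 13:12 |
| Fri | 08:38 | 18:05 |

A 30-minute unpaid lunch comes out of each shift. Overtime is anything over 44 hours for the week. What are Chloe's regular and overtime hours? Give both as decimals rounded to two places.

Regular 40.85 hours, overtime 0.00 hours

Mon: 10:14–18:59 = 8 h 45 min; less 30 min break → 8 h 15 min
Tue: 09:45–18:16 = 8 h 31 min; less 30 min break → 8 h 1 min
Wed: 08:08–16:46 = 8 h 38 min; less 30 min break → 8 h 8 min
Thu: 05:12–13:12 = 8 h 0 min; less 30 min break → 7 h 30 min
Fri: 08:38–18:05 = 9 h 27 min; less 30 min break → 8 h 57 min
Total worked: 40 h 51 min = 40.85 h.
Threshold 44 h → overtime 0 h 0 min, regular 40 h 51 min.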